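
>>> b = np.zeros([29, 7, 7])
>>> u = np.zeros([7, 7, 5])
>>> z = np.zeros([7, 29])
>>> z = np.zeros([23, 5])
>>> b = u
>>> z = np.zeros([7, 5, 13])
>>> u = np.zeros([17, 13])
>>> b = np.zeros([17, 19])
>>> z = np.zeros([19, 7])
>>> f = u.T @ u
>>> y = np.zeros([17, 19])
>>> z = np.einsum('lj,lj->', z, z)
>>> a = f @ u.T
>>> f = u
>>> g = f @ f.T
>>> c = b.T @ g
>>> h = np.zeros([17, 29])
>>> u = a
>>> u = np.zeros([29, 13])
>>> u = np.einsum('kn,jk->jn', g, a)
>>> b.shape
(17, 19)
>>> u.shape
(13, 17)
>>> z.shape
()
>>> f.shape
(17, 13)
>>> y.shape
(17, 19)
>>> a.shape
(13, 17)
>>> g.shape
(17, 17)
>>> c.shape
(19, 17)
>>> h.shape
(17, 29)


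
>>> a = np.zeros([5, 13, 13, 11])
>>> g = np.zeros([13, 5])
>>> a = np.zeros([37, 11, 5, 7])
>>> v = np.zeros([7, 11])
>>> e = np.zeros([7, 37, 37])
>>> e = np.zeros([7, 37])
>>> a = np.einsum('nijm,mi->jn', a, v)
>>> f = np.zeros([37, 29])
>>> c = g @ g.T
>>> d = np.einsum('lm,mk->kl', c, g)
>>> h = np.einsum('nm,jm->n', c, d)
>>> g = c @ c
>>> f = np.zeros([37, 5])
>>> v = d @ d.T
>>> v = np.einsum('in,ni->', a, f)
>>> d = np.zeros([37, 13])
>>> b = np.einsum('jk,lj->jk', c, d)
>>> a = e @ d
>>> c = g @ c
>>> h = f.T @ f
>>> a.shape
(7, 13)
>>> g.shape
(13, 13)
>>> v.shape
()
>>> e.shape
(7, 37)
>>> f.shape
(37, 5)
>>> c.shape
(13, 13)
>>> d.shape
(37, 13)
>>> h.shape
(5, 5)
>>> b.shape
(13, 13)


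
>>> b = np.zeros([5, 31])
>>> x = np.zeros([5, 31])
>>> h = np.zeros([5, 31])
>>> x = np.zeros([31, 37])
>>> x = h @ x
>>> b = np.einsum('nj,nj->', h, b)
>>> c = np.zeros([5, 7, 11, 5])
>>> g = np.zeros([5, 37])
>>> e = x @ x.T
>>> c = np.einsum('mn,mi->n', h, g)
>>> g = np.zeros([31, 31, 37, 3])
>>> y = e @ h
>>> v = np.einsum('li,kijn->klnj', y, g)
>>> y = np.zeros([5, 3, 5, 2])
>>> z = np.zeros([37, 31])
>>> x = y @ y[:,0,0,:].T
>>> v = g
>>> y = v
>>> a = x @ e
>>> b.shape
()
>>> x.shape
(5, 3, 5, 5)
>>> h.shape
(5, 31)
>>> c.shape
(31,)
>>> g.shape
(31, 31, 37, 3)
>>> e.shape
(5, 5)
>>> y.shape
(31, 31, 37, 3)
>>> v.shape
(31, 31, 37, 3)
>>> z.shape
(37, 31)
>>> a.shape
(5, 3, 5, 5)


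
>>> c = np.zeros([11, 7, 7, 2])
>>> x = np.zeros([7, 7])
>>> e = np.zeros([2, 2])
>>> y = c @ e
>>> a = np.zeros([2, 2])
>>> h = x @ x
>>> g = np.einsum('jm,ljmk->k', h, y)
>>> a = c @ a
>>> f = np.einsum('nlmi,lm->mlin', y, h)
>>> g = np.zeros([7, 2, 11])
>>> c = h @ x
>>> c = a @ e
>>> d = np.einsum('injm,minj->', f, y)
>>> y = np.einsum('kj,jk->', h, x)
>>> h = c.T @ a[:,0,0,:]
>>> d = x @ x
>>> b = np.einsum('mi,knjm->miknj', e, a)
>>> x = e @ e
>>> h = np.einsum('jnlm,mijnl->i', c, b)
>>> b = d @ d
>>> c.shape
(11, 7, 7, 2)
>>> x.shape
(2, 2)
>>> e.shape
(2, 2)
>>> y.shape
()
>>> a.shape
(11, 7, 7, 2)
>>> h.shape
(2,)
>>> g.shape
(7, 2, 11)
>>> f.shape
(7, 7, 2, 11)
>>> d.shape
(7, 7)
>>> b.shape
(7, 7)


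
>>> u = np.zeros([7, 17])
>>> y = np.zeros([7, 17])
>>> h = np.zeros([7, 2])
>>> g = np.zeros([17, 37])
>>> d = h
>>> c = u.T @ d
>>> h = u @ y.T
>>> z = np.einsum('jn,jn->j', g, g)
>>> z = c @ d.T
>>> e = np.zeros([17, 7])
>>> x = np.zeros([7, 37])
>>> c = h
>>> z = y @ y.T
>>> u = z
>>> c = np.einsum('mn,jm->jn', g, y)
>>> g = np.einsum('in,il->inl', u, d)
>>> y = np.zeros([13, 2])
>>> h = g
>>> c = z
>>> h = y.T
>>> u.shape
(7, 7)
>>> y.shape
(13, 2)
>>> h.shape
(2, 13)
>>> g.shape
(7, 7, 2)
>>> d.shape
(7, 2)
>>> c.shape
(7, 7)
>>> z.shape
(7, 7)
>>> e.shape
(17, 7)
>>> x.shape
(7, 37)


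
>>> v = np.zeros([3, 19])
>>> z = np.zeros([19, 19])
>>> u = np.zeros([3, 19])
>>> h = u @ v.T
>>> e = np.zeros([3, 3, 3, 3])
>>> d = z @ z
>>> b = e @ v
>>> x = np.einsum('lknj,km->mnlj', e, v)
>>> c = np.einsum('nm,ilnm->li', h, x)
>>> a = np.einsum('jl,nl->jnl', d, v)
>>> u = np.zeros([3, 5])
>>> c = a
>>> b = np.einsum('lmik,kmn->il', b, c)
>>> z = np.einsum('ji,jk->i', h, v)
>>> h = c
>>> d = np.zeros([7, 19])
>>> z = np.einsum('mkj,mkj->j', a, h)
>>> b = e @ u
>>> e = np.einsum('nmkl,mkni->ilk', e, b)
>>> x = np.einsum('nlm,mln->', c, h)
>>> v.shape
(3, 19)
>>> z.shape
(19,)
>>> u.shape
(3, 5)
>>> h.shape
(19, 3, 19)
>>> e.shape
(5, 3, 3)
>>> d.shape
(7, 19)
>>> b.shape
(3, 3, 3, 5)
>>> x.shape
()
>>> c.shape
(19, 3, 19)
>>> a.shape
(19, 3, 19)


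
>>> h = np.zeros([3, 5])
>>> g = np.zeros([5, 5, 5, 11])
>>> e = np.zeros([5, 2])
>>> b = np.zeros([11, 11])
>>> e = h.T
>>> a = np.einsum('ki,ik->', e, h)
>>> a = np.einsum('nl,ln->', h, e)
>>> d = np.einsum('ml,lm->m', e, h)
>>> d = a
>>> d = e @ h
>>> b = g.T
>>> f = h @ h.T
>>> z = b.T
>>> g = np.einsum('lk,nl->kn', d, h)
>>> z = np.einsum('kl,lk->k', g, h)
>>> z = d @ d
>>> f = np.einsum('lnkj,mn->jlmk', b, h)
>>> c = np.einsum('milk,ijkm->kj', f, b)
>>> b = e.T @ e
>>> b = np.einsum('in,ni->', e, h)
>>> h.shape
(3, 5)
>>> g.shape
(5, 3)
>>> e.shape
(5, 3)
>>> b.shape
()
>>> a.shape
()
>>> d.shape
(5, 5)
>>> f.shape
(5, 11, 3, 5)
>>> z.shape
(5, 5)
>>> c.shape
(5, 5)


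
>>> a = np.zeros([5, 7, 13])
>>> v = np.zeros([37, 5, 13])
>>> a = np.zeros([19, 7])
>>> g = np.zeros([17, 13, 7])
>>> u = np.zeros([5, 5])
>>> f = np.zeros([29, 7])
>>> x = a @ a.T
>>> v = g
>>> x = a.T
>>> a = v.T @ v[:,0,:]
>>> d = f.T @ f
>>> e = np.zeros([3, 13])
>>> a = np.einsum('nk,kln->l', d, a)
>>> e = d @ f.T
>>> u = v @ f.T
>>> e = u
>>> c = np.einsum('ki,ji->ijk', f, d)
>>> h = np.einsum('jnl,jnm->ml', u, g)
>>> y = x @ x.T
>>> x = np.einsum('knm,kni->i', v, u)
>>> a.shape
(13,)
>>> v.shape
(17, 13, 7)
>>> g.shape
(17, 13, 7)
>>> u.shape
(17, 13, 29)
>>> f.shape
(29, 7)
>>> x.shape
(29,)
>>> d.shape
(7, 7)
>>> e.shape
(17, 13, 29)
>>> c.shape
(7, 7, 29)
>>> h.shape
(7, 29)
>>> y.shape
(7, 7)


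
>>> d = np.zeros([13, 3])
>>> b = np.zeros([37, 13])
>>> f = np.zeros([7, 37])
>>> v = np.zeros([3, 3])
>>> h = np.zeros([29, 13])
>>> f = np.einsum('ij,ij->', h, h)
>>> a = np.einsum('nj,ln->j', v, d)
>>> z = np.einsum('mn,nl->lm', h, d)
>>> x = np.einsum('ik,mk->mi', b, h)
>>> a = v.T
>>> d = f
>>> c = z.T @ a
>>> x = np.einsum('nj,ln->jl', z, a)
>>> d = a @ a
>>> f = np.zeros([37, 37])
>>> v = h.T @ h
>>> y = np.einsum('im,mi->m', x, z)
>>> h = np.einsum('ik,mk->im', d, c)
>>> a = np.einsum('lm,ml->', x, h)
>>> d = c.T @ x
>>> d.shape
(3, 3)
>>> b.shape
(37, 13)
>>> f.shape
(37, 37)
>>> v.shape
(13, 13)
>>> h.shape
(3, 29)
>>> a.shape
()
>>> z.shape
(3, 29)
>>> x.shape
(29, 3)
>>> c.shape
(29, 3)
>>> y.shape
(3,)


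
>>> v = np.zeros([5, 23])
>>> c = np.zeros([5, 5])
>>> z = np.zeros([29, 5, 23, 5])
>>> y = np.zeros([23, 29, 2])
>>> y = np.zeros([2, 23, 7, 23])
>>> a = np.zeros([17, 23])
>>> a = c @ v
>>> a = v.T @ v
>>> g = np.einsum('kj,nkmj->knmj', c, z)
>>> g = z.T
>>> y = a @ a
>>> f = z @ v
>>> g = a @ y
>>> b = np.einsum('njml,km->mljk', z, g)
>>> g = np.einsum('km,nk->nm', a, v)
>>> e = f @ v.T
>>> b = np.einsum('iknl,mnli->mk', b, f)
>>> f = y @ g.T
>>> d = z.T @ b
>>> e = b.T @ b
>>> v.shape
(5, 23)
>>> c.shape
(5, 5)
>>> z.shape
(29, 5, 23, 5)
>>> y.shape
(23, 23)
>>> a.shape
(23, 23)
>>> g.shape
(5, 23)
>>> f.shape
(23, 5)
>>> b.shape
(29, 5)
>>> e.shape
(5, 5)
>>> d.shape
(5, 23, 5, 5)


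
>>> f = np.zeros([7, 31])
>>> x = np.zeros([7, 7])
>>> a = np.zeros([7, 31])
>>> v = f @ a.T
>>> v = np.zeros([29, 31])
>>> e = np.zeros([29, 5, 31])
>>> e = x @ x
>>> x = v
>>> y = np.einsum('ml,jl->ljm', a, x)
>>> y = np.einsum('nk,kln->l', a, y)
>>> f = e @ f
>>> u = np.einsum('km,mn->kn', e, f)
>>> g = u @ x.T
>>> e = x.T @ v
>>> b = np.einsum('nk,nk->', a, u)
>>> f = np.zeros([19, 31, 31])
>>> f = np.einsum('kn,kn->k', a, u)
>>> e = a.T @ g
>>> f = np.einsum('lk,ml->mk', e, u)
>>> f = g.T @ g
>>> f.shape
(29, 29)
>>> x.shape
(29, 31)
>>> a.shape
(7, 31)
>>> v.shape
(29, 31)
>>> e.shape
(31, 29)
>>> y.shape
(29,)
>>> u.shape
(7, 31)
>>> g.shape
(7, 29)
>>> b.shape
()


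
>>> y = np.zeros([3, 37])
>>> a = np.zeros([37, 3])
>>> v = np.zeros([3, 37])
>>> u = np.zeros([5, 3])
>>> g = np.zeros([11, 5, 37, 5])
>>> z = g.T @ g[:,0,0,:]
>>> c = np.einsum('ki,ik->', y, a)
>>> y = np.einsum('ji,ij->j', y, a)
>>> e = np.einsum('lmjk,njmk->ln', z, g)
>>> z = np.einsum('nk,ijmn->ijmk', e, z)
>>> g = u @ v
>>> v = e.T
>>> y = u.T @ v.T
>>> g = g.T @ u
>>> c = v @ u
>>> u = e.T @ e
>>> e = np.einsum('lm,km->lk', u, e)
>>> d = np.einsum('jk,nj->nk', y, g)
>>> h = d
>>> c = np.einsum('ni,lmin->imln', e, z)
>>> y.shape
(3, 11)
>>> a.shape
(37, 3)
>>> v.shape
(11, 5)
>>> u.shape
(11, 11)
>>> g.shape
(37, 3)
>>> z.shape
(5, 37, 5, 11)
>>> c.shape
(5, 37, 5, 11)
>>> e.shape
(11, 5)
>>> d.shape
(37, 11)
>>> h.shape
(37, 11)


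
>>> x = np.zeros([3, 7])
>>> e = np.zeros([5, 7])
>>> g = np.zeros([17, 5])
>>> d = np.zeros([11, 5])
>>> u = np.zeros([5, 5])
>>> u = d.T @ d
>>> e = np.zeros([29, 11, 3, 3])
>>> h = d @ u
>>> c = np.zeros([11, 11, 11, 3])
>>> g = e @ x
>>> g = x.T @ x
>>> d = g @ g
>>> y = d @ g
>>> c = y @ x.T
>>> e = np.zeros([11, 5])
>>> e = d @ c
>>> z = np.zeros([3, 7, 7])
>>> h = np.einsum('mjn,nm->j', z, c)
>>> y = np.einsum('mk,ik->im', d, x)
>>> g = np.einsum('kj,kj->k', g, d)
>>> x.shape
(3, 7)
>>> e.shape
(7, 3)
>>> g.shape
(7,)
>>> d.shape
(7, 7)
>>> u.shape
(5, 5)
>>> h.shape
(7,)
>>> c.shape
(7, 3)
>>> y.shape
(3, 7)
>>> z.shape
(3, 7, 7)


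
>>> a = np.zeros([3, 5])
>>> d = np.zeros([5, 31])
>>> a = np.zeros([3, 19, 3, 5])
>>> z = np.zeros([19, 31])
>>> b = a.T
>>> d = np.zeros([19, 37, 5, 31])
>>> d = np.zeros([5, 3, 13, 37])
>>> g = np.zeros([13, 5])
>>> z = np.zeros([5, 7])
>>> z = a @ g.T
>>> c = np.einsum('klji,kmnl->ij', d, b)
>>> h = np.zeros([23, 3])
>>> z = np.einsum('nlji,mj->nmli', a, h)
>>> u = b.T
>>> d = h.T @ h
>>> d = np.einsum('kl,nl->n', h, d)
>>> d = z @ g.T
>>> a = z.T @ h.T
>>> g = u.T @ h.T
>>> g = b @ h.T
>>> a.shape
(5, 19, 23, 23)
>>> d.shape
(3, 23, 19, 13)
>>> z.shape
(3, 23, 19, 5)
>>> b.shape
(5, 3, 19, 3)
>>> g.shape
(5, 3, 19, 23)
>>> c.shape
(37, 13)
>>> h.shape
(23, 3)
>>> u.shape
(3, 19, 3, 5)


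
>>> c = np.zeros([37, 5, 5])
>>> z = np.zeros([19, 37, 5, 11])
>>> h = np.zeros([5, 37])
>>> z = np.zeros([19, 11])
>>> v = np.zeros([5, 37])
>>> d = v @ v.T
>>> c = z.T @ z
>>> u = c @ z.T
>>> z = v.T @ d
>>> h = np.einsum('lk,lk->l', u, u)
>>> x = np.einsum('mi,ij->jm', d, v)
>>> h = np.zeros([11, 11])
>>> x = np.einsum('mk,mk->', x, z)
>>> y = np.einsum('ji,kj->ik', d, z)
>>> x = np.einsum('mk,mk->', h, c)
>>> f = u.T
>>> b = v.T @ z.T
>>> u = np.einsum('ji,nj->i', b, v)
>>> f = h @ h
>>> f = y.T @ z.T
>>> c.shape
(11, 11)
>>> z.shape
(37, 5)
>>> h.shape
(11, 11)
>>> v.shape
(5, 37)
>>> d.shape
(5, 5)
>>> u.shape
(37,)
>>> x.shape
()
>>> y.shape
(5, 37)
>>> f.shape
(37, 37)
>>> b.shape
(37, 37)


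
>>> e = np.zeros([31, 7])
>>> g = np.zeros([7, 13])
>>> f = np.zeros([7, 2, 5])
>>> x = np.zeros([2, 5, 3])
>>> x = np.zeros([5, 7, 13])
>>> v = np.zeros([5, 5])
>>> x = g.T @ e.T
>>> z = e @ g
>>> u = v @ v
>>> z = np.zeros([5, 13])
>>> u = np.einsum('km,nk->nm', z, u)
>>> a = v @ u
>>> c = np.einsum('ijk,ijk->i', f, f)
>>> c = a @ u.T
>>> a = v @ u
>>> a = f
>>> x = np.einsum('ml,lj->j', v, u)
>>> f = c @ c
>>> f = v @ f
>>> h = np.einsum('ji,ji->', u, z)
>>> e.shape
(31, 7)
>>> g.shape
(7, 13)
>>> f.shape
(5, 5)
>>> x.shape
(13,)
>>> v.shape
(5, 5)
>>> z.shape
(5, 13)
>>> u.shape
(5, 13)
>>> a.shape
(7, 2, 5)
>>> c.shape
(5, 5)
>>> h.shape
()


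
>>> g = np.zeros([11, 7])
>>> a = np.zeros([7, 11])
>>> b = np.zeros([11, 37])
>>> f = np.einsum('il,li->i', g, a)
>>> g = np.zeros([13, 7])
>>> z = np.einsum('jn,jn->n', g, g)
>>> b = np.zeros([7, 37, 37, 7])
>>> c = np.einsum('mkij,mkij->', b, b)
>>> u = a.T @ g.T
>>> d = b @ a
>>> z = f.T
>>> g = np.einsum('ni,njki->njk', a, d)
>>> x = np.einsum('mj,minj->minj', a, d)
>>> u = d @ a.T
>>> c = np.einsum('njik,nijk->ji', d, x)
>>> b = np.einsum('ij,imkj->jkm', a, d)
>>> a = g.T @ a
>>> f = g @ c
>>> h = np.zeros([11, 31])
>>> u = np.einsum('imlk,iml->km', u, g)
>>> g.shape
(7, 37, 37)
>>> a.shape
(37, 37, 11)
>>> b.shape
(11, 37, 37)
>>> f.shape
(7, 37, 37)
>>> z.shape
(11,)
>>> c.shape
(37, 37)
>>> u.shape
(7, 37)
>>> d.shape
(7, 37, 37, 11)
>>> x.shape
(7, 37, 37, 11)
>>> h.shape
(11, 31)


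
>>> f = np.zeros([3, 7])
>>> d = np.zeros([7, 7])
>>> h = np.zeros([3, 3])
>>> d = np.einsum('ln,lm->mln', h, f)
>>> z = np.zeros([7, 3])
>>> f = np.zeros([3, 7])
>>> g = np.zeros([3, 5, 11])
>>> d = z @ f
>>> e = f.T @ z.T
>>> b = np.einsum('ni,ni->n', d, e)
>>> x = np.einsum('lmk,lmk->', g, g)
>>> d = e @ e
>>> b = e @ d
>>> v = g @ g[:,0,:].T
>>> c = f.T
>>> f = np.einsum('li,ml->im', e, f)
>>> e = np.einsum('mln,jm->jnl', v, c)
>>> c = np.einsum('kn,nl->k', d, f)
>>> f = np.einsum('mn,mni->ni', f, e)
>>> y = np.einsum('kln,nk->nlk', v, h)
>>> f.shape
(3, 5)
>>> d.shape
(7, 7)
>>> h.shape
(3, 3)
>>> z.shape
(7, 3)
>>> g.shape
(3, 5, 11)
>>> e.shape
(7, 3, 5)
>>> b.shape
(7, 7)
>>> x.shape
()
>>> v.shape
(3, 5, 3)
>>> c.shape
(7,)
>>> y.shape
(3, 5, 3)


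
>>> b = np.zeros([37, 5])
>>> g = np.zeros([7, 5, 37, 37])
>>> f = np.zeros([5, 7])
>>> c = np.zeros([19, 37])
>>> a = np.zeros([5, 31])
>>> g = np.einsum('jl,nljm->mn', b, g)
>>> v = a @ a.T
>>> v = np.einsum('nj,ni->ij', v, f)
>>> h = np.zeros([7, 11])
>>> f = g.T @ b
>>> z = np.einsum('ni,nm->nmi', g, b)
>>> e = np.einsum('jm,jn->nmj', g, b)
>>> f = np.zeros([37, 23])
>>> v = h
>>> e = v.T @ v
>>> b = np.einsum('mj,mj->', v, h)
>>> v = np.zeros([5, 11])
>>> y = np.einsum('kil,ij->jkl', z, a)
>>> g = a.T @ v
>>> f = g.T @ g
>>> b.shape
()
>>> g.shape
(31, 11)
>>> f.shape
(11, 11)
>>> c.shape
(19, 37)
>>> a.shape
(5, 31)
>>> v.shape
(5, 11)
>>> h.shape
(7, 11)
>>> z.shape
(37, 5, 7)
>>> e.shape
(11, 11)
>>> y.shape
(31, 37, 7)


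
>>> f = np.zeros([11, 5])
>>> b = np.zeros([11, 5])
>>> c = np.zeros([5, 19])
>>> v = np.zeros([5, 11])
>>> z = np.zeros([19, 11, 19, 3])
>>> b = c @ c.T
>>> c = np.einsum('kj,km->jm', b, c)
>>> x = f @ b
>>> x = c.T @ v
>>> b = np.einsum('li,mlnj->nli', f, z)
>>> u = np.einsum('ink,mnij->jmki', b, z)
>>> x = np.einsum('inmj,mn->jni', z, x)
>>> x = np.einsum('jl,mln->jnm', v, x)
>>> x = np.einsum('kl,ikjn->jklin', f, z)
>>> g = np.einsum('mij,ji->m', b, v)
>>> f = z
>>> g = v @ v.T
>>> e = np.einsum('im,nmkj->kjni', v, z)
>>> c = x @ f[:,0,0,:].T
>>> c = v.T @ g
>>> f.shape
(19, 11, 19, 3)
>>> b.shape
(19, 11, 5)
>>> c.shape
(11, 5)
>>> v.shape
(5, 11)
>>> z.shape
(19, 11, 19, 3)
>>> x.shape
(19, 11, 5, 19, 3)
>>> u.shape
(3, 19, 5, 19)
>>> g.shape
(5, 5)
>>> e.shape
(19, 3, 19, 5)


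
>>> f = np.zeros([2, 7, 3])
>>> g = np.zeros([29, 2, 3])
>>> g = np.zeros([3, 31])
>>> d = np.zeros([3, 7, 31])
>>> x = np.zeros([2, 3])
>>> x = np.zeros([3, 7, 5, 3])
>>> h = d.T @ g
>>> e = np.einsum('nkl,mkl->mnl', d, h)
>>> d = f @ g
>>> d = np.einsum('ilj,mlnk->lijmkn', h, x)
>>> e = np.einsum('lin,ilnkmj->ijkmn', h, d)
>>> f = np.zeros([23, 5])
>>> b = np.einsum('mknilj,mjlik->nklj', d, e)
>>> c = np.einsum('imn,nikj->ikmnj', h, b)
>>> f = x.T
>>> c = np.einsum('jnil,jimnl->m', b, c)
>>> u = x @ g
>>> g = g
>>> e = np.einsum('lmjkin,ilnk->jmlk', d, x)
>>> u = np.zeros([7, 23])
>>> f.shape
(3, 5, 7, 3)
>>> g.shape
(3, 31)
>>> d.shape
(7, 31, 31, 3, 3, 5)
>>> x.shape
(3, 7, 5, 3)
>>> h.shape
(31, 7, 31)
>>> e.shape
(31, 31, 7, 3)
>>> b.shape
(31, 31, 3, 5)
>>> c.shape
(7,)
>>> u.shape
(7, 23)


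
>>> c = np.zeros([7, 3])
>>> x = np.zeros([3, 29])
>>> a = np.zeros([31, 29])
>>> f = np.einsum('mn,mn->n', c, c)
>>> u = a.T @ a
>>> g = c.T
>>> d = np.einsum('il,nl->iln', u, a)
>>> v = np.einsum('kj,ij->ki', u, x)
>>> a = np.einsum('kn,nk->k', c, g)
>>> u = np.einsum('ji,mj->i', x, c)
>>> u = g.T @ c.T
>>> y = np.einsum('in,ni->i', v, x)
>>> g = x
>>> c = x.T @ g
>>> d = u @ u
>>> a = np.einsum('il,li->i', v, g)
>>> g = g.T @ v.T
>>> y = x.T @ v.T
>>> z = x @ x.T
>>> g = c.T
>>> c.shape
(29, 29)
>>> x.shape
(3, 29)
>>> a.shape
(29,)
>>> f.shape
(3,)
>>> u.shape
(7, 7)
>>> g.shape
(29, 29)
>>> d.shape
(7, 7)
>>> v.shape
(29, 3)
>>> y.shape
(29, 29)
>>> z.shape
(3, 3)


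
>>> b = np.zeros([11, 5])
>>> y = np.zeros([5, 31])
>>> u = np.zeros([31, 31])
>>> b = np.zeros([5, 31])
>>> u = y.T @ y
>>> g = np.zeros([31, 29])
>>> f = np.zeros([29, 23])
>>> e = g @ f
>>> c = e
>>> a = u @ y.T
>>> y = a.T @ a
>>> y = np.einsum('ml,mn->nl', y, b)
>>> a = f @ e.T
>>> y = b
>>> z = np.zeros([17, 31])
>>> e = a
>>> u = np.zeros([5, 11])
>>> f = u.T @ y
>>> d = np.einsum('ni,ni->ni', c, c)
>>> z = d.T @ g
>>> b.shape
(5, 31)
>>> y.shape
(5, 31)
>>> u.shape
(5, 11)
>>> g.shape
(31, 29)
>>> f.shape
(11, 31)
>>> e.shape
(29, 31)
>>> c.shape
(31, 23)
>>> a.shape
(29, 31)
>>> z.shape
(23, 29)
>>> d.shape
(31, 23)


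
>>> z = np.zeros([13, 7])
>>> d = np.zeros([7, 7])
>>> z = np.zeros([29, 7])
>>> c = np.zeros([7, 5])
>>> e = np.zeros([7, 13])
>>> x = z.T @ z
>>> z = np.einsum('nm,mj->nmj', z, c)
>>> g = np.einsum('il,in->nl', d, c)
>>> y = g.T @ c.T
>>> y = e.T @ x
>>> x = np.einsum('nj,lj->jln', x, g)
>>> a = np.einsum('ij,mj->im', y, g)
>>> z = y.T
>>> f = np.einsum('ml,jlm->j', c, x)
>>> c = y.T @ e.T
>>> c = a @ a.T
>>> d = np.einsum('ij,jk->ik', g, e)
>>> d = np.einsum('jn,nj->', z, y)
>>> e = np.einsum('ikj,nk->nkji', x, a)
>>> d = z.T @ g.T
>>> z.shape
(7, 13)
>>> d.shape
(13, 5)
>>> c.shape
(13, 13)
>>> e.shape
(13, 5, 7, 7)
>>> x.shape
(7, 5, 7)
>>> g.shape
(5, 7)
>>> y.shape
(13, 7)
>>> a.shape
(13, 5)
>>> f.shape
(7,)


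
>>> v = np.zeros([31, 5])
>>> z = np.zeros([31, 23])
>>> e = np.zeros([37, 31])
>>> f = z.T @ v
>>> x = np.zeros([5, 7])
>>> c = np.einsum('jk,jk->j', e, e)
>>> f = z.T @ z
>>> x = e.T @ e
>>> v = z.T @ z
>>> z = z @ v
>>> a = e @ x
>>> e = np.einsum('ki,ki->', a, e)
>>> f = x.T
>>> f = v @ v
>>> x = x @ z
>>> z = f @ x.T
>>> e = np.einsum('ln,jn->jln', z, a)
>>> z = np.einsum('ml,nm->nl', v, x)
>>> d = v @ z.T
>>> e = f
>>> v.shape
(23, 23)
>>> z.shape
(31, 23)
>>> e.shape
(23, 23)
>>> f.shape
(23, 23)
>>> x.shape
(31, 23)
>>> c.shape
(37,)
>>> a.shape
(37, 31)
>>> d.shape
(23, 31)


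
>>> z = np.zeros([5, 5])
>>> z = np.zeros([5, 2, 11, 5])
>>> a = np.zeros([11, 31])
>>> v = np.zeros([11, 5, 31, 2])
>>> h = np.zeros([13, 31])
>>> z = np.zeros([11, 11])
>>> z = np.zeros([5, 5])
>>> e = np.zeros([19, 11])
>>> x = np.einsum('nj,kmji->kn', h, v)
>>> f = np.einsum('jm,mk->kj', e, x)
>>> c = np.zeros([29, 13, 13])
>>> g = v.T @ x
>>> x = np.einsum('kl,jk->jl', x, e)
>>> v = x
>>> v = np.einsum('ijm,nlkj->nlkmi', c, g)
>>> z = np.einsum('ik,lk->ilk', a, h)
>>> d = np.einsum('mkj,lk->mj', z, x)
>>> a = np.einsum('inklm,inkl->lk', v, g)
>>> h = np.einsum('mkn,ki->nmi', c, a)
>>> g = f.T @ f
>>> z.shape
(11, 13, 31)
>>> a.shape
(13, 5)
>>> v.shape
(2, 31, 5, 13, 29)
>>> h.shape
(13, 29, 5)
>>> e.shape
(19, 11)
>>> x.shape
(19, 13)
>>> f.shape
(13, 19)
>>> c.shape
(29, 13, 13)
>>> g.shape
(19, 19)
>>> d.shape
(11, 31)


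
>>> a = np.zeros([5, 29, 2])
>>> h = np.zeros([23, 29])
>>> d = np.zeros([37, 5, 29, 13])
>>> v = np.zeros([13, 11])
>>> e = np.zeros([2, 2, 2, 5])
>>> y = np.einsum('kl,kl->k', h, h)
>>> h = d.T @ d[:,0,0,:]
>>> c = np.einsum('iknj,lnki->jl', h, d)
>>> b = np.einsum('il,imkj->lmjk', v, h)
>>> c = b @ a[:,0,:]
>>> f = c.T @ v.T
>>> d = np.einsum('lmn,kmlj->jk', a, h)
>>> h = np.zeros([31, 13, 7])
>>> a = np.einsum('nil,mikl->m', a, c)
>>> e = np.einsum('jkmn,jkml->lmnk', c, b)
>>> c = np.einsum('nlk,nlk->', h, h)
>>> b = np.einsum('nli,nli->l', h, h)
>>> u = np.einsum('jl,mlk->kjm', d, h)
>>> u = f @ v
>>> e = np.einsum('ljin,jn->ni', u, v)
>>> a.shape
(11,)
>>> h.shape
(31, 13, 7)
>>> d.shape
(13, 13)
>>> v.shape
(13, 11)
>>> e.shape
(11, 29)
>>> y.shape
(23,)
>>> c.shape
()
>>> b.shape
(13,)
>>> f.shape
(2, 13, 29, 13)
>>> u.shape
(2, 13, 29, 11)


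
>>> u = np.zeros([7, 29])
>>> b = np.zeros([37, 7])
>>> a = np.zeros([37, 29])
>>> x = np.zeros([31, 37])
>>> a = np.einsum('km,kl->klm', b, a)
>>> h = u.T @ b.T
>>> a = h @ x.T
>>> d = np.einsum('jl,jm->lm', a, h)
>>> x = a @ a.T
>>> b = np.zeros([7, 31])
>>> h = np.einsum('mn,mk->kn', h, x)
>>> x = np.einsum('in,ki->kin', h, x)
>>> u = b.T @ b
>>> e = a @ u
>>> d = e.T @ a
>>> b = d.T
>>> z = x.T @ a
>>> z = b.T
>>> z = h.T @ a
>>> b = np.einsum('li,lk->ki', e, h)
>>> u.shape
(31, 31)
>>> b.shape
(37, 31)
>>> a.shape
(29, 31)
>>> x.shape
(29, 29, 37)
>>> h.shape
(29, 37)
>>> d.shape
(31, 31)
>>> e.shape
(29, 31)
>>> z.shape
(37, 31)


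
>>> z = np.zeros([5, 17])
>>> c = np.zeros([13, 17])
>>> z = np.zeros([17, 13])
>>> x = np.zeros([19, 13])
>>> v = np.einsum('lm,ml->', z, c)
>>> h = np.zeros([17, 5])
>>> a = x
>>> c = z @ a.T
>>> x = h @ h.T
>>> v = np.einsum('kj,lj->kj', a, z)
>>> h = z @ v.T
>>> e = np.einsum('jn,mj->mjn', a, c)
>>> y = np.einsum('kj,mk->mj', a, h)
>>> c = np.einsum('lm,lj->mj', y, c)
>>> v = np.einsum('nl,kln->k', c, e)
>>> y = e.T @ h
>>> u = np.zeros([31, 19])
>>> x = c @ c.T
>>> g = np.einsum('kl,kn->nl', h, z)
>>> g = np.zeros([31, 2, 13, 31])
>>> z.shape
(17, 13)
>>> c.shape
(13, 19)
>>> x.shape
(13, 13)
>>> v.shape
(17,)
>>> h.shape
(17, 19)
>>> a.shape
(19, 13)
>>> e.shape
(17, 19, 13)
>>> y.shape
(13, 19, 19)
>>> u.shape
(31, 19)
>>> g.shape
(31, 2, 13, 31)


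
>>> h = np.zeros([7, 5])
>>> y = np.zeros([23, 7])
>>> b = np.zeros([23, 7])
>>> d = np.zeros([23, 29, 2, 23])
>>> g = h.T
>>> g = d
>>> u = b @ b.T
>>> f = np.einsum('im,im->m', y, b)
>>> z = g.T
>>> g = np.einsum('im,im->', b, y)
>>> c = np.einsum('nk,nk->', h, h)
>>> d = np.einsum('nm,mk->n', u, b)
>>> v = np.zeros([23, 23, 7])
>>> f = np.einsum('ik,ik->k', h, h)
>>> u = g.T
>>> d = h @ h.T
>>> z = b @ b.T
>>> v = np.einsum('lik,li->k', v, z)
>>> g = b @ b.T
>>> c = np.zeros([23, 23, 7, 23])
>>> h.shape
(7, 5)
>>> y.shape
(23, 7)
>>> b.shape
(23, 7)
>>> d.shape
(7, 7)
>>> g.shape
(23, 23)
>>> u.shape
()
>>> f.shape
(5,)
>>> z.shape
(23, 23)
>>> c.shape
(23, 23, 7, 23)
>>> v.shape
(7,)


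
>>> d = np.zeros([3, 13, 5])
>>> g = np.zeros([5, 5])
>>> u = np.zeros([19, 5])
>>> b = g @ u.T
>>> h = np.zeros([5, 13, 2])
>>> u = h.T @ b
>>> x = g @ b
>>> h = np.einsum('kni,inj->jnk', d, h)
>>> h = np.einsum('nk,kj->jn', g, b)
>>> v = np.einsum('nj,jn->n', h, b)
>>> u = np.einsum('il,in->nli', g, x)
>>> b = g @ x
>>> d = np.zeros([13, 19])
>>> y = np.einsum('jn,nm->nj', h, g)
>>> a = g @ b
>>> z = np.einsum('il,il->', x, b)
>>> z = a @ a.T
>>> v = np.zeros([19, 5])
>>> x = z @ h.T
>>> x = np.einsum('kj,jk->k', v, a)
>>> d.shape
(13, 19)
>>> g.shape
(5, 5)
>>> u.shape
(19, 5, 5)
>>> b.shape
(5, 19)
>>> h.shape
(19, 5)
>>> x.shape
(19,)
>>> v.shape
(19, 5)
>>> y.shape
(5, 19)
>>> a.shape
(5, 19)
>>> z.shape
(5, 5)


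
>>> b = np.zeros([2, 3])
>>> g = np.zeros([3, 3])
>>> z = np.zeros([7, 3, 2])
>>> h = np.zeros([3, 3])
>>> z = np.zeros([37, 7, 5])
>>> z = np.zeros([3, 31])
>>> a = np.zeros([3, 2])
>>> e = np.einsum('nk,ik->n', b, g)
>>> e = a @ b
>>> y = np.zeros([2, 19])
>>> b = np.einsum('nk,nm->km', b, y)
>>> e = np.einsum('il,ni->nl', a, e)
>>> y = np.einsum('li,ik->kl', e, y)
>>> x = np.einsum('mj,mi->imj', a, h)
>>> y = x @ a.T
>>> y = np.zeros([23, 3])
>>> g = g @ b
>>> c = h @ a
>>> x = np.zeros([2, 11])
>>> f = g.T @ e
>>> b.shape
(3, 19)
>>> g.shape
(3, 19)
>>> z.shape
(3, 31)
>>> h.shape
(3, 3)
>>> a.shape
(3, 2)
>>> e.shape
(3, 2)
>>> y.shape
(23, 3)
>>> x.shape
(2, 11)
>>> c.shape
(3, 2)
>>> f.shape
(19, 2)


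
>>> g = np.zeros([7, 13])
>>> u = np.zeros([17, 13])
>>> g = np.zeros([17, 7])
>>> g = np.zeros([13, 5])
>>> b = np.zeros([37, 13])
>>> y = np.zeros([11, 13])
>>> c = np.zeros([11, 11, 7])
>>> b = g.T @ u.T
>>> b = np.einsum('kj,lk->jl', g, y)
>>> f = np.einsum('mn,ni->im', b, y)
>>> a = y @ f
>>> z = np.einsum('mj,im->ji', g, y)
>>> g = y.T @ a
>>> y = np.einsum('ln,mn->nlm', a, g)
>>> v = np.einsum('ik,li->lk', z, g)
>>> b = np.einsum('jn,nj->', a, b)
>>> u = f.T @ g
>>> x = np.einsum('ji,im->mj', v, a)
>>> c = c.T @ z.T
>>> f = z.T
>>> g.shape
(13, 5)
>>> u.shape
(5, 5)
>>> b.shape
()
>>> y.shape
(5, 11, 13)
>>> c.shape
(7, 11, 5)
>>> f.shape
(11, 5)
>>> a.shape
(11, 5)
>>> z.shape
(5, 11)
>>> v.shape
(13, 11)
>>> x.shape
(5, 13)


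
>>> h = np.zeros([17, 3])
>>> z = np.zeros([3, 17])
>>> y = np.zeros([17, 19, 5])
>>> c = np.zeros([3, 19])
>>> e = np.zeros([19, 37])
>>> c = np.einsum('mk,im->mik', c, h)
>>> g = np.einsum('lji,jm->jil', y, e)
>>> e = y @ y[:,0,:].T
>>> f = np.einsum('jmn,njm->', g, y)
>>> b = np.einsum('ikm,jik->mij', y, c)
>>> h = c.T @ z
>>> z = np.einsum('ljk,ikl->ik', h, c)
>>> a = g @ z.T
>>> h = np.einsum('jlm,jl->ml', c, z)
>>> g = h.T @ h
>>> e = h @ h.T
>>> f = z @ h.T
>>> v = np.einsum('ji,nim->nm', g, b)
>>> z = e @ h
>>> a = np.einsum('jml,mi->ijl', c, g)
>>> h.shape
(19, 17)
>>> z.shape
(19, 17)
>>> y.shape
(17, 19, 5)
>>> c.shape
(3, 17, 19)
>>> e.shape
(19, 19)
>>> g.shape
(17, 17)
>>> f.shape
(3, 19)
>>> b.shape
(5, 17, 3)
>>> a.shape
(17, 3, 19)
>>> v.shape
(5, 3)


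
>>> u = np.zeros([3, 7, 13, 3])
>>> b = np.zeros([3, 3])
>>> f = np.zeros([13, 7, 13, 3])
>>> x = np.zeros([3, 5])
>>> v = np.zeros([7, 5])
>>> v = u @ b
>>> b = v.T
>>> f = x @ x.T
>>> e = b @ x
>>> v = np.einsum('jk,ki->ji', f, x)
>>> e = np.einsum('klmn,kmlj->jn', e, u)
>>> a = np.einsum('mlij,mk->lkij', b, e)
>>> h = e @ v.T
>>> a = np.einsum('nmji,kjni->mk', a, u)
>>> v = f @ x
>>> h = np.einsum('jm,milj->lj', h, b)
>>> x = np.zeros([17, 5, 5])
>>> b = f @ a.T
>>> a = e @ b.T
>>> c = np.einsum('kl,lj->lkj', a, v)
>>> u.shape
(3, 7, 13, 3)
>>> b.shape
(3, 5)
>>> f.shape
(3, 3)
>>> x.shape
(17, 5, 5)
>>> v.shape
(3, 5)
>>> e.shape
(3, 5)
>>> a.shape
(3, 3)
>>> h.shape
(7, 3)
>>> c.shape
(3, 3, 5)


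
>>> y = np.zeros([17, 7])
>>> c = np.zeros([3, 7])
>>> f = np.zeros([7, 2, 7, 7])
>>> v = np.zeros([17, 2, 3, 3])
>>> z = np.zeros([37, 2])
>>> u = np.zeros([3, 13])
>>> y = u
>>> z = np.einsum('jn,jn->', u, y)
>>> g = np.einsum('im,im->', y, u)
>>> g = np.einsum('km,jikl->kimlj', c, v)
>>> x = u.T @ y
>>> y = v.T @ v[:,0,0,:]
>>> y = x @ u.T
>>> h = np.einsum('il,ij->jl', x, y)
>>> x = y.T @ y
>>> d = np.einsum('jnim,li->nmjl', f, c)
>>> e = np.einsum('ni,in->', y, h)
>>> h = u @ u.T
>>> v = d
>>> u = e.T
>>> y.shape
(13, 3)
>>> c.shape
(3, 7)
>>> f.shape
(7, 2, 7, 7)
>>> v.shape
(2, 7, 7, 3)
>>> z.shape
()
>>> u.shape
()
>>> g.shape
(3, 2, 7, 3, 17)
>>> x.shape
(3, 3)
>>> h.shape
(3, 3)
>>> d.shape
(2, 7, 7, 3)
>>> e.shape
()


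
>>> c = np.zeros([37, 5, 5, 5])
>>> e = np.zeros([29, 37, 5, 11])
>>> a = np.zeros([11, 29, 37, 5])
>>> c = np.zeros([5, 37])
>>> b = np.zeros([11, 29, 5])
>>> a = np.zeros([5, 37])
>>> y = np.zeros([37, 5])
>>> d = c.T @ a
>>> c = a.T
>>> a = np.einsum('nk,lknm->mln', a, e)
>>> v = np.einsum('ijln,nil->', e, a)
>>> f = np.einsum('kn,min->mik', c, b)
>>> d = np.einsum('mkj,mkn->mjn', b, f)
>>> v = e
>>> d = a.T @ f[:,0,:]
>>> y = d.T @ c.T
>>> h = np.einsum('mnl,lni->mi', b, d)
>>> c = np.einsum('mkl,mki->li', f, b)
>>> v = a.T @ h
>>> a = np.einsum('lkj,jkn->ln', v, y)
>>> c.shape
(37, 5)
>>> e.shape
(29, 37, 5, 11)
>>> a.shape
(5, 37)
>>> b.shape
(11, 29, 5)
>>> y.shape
(37, 29, 37)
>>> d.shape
(5, 29, 37)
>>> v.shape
(5, 29, 37)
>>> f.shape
(11, 29, 37)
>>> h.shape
(11, 37)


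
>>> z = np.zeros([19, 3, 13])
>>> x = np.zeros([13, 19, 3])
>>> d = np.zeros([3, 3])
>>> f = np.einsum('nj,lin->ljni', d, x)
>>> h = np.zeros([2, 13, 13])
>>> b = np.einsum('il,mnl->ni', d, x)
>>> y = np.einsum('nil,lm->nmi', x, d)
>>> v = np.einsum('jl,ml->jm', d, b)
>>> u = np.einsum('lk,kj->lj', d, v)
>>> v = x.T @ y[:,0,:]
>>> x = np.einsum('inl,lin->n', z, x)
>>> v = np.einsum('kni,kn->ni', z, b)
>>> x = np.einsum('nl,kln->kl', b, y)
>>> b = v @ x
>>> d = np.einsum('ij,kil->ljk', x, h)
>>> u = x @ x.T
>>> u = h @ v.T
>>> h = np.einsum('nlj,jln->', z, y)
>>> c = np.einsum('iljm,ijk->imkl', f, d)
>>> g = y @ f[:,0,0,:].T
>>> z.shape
(19, 3, 13)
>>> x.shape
(13, 3)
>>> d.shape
(13, 3, 2)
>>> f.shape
(13, 3, 3, 19)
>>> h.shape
()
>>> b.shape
(3, 3)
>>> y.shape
(13, 3, 19)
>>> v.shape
(3, 13)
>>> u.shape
(2, 13, 3)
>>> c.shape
(13, 19, 2, 3)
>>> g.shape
(13, 3, 13)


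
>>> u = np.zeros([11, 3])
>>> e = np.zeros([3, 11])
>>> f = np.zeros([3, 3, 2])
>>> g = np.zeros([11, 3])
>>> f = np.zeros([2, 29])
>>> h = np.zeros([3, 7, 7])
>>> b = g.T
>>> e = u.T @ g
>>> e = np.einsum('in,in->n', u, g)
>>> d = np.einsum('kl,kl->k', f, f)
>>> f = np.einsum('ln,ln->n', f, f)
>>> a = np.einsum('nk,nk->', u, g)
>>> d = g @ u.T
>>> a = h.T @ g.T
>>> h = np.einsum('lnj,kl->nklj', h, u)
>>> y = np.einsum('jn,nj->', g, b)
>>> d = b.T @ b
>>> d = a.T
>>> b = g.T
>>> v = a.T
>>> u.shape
(11, 3)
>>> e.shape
(3,)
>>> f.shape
(29,)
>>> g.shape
(11, 3)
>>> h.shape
(7, 11, 3, 7)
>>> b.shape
(3, 11)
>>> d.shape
(11, 7, 7)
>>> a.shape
(7, 7, 11)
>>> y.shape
()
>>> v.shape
(11, 7, 7)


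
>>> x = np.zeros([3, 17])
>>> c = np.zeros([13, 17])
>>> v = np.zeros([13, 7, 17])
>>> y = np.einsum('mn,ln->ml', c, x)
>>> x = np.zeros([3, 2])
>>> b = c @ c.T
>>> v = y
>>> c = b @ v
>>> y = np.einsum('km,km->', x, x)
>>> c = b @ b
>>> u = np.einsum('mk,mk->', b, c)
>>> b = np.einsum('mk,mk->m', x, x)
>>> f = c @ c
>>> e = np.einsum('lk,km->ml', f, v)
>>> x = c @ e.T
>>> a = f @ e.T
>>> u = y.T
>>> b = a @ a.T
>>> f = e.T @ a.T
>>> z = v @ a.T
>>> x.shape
(13, 3)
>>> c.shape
(13, 13)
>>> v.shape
(13, 3)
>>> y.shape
()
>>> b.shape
(13, 13)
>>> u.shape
()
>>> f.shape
(13, 13)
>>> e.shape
(3, 13)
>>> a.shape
(13, 3)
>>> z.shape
(13, 13)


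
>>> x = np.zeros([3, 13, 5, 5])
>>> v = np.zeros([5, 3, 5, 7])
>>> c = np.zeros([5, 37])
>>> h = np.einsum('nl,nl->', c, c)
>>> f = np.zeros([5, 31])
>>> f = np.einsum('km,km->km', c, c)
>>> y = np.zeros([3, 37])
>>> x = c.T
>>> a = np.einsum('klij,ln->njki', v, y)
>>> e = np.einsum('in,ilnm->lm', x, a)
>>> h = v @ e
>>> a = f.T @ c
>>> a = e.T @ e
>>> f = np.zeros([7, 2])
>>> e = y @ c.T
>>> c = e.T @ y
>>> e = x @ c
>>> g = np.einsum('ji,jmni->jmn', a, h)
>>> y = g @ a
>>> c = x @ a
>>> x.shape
(37, 5)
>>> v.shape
(5, 3, 5, 7)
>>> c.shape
(37, 5)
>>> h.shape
(5, 3, 5, 5)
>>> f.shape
(7, 2)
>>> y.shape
(5, 3, 5)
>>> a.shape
(5, 5)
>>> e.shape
(37, 37)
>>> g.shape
(5, 3, 5)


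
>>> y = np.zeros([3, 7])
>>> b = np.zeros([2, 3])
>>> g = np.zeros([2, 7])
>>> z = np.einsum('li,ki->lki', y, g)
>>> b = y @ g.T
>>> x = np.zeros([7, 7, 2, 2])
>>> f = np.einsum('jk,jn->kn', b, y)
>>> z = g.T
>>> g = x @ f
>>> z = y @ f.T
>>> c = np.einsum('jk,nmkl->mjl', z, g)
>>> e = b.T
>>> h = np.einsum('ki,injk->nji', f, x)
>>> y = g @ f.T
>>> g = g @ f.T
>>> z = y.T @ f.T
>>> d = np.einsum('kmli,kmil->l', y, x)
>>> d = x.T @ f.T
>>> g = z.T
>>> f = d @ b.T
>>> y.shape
(7, 7, 2, 2)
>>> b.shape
(3, 2)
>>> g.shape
(2, 7, 2, 2)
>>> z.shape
(2, 2, 7, 2)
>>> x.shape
(7, 7, 2, 2)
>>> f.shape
(2, 2, 7, 3)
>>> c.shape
(7, 3, 7)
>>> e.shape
(2, 3)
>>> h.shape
(7, 2, 7)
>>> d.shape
(2, 2, 7, 2)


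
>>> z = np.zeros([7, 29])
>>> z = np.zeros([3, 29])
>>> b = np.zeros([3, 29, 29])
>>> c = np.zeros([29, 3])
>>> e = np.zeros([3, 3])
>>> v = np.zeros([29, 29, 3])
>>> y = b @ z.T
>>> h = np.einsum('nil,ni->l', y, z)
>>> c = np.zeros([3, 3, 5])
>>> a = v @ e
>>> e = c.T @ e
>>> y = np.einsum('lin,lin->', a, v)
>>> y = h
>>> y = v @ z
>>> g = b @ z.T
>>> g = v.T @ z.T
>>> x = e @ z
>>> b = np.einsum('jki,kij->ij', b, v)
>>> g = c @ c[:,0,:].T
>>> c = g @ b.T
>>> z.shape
(3, 29)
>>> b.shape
(29, 3)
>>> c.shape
(3, 3, 29)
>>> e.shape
(5, 3, 3)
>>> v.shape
(29, 29, 3)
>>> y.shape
(29, 29, 29)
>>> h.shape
(3,)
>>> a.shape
(29, 29, 3)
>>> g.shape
(3, 3, 3)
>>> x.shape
(5, 3, 29)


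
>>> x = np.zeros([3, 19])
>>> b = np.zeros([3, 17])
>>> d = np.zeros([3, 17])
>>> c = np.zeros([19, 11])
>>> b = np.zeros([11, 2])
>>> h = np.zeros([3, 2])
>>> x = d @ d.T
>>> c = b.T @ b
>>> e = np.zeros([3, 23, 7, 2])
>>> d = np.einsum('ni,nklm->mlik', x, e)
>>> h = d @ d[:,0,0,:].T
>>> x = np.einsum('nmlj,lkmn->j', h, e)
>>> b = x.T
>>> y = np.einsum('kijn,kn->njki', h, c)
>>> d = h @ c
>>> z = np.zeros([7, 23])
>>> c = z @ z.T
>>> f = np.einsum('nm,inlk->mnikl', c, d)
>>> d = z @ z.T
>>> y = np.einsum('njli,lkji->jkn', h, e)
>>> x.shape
(2,)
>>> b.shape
(2,)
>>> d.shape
(7, 7)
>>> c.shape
(7, 7)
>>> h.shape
(2, 7, 3, 2)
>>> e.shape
(3, 23, 7, 2)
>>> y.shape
(7, 23, 2)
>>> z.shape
(7, 23)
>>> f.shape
(7, 7, 2, 2, 3)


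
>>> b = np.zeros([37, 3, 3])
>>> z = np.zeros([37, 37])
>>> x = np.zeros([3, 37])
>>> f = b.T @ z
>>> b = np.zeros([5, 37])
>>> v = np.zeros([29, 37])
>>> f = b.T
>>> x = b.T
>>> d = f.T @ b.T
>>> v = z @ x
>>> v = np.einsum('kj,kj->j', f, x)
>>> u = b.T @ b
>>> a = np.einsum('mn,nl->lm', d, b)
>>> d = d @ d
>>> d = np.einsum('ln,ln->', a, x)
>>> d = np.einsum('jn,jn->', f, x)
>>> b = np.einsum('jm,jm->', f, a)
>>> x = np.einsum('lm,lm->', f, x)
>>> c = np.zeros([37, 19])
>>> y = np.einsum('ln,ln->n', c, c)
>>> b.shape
()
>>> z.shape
(37, 37)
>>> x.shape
()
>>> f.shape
(37, 5)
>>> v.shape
(5,)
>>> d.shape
()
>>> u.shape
(37, 37)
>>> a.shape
(37, 5)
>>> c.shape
(37, 19)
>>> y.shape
(19,)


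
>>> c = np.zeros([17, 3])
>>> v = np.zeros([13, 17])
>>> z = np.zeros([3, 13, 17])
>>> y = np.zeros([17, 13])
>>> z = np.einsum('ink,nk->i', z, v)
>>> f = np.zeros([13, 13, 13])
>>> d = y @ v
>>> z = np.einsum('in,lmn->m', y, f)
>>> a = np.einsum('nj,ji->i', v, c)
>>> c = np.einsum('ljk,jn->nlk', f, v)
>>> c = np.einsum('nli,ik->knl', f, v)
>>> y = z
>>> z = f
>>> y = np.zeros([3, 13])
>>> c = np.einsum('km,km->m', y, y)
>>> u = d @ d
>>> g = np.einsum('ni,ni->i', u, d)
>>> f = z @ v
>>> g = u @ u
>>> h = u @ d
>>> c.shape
(13,)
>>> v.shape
(13, 17)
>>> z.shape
(13, 13, 13)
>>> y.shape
(3, 13)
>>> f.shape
(13, 13, 17)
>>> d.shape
(17, 17)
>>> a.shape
(3,)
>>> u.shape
(17, 17)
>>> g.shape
(17, 17)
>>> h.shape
(17, 17)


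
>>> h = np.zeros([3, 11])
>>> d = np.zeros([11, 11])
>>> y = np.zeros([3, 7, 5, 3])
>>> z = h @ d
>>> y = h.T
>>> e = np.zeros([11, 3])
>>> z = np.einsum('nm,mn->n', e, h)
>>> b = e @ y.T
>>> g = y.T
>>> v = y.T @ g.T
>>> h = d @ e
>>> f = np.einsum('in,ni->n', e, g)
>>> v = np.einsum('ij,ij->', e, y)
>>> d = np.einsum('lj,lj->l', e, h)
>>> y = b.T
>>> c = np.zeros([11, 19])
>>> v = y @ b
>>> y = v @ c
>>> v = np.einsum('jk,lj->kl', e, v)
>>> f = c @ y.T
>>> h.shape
(11, 3)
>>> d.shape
(11,)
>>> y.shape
(11, 19)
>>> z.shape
(11,)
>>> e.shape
(11, 3)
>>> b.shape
(11, 11)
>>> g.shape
(3, 11)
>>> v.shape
(3, 11)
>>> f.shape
(11, 11)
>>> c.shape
(11, 19)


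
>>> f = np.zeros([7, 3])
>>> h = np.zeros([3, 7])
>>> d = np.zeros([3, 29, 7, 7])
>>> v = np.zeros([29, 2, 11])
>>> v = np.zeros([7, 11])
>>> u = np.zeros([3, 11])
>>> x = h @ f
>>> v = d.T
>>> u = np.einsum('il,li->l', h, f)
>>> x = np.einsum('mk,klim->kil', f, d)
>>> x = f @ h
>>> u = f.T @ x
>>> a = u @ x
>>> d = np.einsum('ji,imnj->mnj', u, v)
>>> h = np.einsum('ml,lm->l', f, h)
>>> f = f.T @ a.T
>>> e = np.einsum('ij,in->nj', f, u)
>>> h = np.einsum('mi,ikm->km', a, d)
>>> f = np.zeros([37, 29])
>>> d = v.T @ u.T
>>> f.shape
(37, 29)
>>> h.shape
(29, 3)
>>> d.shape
(3, 29, 7, 3)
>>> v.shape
(7, 7, 29, 3)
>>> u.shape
(3, 7)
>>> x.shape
(7, 7)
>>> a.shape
(3, 7)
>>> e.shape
(7, 3)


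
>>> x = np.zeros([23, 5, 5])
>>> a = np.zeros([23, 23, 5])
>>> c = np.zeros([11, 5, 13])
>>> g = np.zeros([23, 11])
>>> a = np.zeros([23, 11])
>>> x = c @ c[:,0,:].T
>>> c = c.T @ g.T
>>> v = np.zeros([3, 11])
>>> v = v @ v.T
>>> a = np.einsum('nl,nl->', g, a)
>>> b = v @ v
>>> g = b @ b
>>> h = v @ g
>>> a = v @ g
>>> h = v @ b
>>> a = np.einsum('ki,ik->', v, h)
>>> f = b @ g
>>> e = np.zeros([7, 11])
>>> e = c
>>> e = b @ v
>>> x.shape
(11, 5, 11)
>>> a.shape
()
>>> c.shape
(13, 5, 23)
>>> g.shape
(3, 3)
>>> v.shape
(3, 3)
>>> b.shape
(3, 3)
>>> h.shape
(3, 3)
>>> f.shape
(3, 3)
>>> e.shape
(3, 3)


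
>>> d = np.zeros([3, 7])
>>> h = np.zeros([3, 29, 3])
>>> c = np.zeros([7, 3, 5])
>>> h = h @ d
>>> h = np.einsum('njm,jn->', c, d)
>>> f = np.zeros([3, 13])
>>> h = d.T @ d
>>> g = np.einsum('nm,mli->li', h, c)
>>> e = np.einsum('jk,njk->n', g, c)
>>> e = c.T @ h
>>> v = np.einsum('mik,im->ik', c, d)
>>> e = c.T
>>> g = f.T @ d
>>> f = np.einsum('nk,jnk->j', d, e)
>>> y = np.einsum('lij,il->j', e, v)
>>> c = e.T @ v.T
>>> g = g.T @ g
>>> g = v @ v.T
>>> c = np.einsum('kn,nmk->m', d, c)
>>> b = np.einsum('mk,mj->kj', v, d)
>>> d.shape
(3, 7)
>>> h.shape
(7, 7)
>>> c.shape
(3,)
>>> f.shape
(5,)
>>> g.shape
(3, 3)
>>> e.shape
(5, 3, 7)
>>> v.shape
(3, 5)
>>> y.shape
(7,)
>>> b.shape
(5, 7)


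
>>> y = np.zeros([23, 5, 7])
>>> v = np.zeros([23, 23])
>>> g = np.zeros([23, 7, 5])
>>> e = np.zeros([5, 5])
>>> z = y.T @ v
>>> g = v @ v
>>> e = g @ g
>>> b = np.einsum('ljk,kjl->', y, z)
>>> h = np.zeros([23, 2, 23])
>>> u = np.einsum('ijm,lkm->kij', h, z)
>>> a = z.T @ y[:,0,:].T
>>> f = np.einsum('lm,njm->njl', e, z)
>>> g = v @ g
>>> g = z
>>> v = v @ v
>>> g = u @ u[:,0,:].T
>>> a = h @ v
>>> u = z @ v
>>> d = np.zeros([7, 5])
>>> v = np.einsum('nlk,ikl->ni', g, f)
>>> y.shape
(23, 5, 7)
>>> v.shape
(5, 7)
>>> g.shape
(5, 23, 5)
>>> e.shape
(23, 23)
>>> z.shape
(7, 5, 23)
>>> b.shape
()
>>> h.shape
(23, 2, 23)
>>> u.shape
(7, 5, 23)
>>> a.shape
(23, 2, 23)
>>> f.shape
(7, 5, 23)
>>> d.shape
(7, 5)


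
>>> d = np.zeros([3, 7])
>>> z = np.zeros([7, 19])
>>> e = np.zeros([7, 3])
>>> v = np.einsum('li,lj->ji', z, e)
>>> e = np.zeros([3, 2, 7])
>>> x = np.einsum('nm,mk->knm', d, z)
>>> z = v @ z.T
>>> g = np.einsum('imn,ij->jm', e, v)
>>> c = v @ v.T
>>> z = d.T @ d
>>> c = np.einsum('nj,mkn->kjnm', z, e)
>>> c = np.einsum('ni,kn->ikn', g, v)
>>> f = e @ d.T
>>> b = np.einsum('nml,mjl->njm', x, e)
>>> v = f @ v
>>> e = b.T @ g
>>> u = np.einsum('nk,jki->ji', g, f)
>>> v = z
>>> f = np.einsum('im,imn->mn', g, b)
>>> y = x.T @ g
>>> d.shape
(3, 7)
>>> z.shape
(7, 7)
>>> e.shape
(3, 2, 2)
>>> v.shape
(7, 7)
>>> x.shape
(19, 3, 7)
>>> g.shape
(19, 2)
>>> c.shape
(2, 3, 19)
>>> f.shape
(2, 3)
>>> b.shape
(19, 2, 3)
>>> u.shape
(3, 3)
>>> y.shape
(7, 3, 2)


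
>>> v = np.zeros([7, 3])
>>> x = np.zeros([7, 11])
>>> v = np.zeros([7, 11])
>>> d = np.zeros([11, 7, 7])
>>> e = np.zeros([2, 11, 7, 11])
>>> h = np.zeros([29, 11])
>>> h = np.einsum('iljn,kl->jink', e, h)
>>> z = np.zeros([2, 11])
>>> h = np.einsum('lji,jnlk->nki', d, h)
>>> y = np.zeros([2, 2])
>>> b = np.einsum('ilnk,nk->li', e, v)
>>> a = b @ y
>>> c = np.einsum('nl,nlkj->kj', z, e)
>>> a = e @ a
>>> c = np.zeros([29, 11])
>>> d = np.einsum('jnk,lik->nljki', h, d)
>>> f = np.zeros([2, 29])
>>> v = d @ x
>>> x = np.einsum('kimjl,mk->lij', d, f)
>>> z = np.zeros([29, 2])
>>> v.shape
(29, 11, 2, 7, 11)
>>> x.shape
(7, 11, 7)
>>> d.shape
(29, 11, 2, 7, 7)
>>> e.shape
(2, 11, 7, 11)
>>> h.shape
(2, 29, 7)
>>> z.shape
(29, 2)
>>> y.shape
(2, 2)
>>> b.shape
(11, 2)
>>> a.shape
(2, 11, 7, 2)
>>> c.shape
(29, 11)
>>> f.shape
(2, 29)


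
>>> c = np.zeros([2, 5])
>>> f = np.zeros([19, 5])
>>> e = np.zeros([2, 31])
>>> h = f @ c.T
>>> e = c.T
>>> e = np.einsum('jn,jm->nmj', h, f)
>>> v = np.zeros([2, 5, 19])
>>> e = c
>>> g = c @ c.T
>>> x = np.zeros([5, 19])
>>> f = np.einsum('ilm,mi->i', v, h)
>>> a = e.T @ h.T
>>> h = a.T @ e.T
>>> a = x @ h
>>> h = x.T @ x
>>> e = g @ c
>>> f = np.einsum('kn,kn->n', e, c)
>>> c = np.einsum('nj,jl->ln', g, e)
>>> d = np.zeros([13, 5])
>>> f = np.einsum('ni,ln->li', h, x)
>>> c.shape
(5, 2)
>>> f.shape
(5, 19)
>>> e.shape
(2, 5)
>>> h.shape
(19, 19)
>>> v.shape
(2, 5, 19)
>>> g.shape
(2, 2)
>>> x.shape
(5, 19)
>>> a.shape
(5, 2)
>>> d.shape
(13, 5)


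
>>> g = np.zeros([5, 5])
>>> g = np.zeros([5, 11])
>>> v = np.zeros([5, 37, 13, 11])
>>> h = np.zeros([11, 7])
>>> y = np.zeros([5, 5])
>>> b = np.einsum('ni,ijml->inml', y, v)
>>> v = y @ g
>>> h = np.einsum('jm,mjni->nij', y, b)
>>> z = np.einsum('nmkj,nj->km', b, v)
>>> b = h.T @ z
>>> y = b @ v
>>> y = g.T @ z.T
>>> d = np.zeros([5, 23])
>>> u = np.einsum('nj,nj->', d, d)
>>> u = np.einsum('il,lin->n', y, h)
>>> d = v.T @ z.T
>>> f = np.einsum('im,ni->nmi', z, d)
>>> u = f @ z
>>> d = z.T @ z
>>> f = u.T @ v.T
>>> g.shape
(5, 11)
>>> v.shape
(5, 11)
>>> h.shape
(13, 11, 5)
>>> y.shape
(11, 13)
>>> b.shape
(5, 11, 5)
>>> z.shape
(13, 5)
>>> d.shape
(5, 5)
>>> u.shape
(11, 5, 5)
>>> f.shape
(5, 5, 5)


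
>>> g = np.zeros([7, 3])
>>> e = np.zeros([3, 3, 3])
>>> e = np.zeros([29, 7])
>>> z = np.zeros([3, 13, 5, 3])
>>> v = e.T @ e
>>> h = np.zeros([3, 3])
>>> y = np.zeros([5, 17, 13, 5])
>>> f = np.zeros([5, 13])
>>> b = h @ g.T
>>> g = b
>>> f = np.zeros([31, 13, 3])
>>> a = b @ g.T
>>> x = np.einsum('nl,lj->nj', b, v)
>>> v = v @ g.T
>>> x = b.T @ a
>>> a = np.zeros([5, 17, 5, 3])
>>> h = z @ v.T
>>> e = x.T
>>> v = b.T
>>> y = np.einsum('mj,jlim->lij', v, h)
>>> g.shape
(3, 7)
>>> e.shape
(3, 7)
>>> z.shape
(3, 13, 5, 3)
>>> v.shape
(7, 3)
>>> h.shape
(3, 13, 5, 7)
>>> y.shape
(13, 5, 3)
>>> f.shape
(31, 13, 3)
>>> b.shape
(3, 7)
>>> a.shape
(5, 17, 5, 3)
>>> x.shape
(7, 3)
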